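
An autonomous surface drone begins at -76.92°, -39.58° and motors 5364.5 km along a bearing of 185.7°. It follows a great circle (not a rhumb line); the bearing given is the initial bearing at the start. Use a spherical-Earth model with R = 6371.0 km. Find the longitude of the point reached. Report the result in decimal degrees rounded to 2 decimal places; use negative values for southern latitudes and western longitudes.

longitude 147.80°

δ = 5364.5/6371 = 0.842019 rad (48.2441°).
Start latitude φ₁ = -1.342507 rad; initial bearing θ = 3.241076 rad.
Applying the spherical law of cosines for sides, sin φ₂ = sin φ₁ cos δ + cos φ₁ sin δ cos θ = -0.816671, so φ₂ = -54.75°.
For the longitude increment, Δλ = atan2( sin θ sin δ cos φ₁, cos δ − sin φ₁ sin φ₂ ) = atan2(-0.016768, -0.129524) = -172.62°.
λ₂ = -39.58° + -172.62° = -212.20°, normalized to (−180°, 180°] → 147.80°.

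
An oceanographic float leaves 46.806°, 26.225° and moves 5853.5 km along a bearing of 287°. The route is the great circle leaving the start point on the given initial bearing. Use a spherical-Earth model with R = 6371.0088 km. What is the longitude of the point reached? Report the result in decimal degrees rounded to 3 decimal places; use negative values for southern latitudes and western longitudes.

Central angle δ = d/R = 0.918771 rad.
Converting: φ₁ = 0.816919 rad, θ = 5.009095 rad.
Destination latitude: φ₂ = arcsin( sin φ₁ cos δ + cos φ₁ sin δ cos θ ) = arcsin(0.601446) = 36.974°.
Δλ = atan2( sin θ sin δ cos φ₁ , cos δ − sin φ₁ sin φ₂ ) = atan2(-0.520283, 0.168319) = -1.257910 rad = -72.073°.
λ₂ = 26.225° + -72.073° = -45.848°.

longitude -45.848°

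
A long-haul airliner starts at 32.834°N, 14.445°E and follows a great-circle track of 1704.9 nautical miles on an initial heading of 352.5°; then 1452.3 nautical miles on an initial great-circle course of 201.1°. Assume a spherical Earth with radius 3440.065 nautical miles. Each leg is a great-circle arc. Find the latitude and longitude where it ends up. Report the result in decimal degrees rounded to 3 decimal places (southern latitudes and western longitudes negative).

Apply the spherical direct solution leg by leg, carrying full precision between legs.
Leg 1: from (32.834°, 14.445°), δ = 1704.9/3440.065 = 0.495601 rad, θ = 352.5° → φ = 60.825°, λ = 7.129°.
Leg 2: from (60.825°, 7.129°), δ = 1452.3/3440.065 = 0.422172 rad, θ = 201.1° → φ = 37.599°, λ = -3.600°.

latitude 37.599°, longitude -3.600°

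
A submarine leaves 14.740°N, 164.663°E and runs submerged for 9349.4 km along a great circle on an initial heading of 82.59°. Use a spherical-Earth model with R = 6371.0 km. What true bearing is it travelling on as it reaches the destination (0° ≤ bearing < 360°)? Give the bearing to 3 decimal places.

final bearing 104.062°

Angular distance δ = d/R = 9349.4 / 6371 = 1.467493 rad.
With φ₁ = 14.740° = 0.257262 rad and θ = 82.59° = 1.441467 rad:
sin φ₂ = sin φ₁ cos δ + cos φ₁ sin δ cos θ = (0.254433)(0.103119) + (0.967090)(0.994669)(0.128969) = 0.150296
φ₂ = asin(0.150296) = 0.150868 rad = 8.644°.
Δλ = atan2( sin θ sin δ cos φ₁ , cos δ − sin φ₁ sin φ₂ ) = atan2(0.953901, 0.064879) = 1.502887 rad = 86.109°.
λ₂ = 164.663° + 86.109° = 250.772°, normalized to (−180°, 180°] → -109.228°.
The forward bearing on arrival equals the back-azimuth from the destination plus 180°.
Back-azimuth from P₂ (8.644°, -109.228°) to P₁ (14.740°, 164.663°), with Δλ' = λ₁ − λ₂ = 273.891°: atan2( sin Δλ' cos φ₁ , cos φ₂ sin φ₁ − sin φ₂ cos φ₁ cos Δλ' ) = 284.062°.
Final bearing = (284.062° + 180°) mod 360° = 104.062°.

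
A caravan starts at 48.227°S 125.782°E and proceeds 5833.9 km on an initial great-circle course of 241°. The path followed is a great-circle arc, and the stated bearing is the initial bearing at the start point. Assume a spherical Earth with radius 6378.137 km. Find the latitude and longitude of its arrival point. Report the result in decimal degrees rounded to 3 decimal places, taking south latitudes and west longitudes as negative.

δ = 5833.9/6378.137 = 0.914671 rad (52.4068°).
Start latitude φ₁ = -0.841720 rad; initial bearing θ = 4.206243 rad.
Applying the spherical law of cosines for sides, sin φ₂ = sin φ₁ cos δ + cos φ₁ sin δ cos θ = -0.710880, so φ₂ = -45.307°.
Δλ = atan2( sin θ sin δ cos φ₁ , cos δ − sin φ₁ sin φ₂ ) = atan2(-0.461674, 0.079884) = -1.399462 rad = -80.183°.
Hence λ₂ = 125.782° + -80.183° = 45.599°.

latitude -45.307°, longitude 45.599°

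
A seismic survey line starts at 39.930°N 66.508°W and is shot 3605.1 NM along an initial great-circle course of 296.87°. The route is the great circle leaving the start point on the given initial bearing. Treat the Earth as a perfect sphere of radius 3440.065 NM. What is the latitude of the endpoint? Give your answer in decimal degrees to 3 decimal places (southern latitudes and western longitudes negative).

latitude 38.373°

Central angle δ = d/R = 1.047974 rad.
With φ₁ = 39.930° = 0.696910 rad and θ = 296.87° = 5.181359 rad:
Applying the spherical law of cosines for sides, sin φ₂ = sin φ₁ cos δ + cos φ₁ sin δ cos θ = 0.620777, so φ₂ = 38.373°.
For the longitude increment, Δλ = atan2( sin θ sin δ cos φ₁, cos δ − sin φ₁ sin φ₂ ) = atan2(-0.592660, 0.100881) = -80.340°.
Hence λ₂ = -66.508° + -80.340° = -146.848°.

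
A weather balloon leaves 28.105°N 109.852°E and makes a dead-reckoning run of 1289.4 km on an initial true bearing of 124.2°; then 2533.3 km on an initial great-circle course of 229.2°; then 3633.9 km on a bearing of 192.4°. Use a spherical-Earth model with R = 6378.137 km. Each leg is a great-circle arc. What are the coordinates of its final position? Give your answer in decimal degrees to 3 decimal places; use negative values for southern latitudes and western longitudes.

latitude -26.209°, longitude 95.584°

Apply the spherical direct solution leg by leg, carrying full precision between legs.
Leg 1: from (28.105°, 109.852°), δ = 1289.4/6378.137 = 0.202159 rad, θ = 124.2° → φ = 21.220°, λ = 120.114°.
Leg 2: from (21.220°, 120.114°), δ = 2533.3/6378.137 = 0.397185 rad, θ = 229.2° → φ = 5.632°, λ = 103.001°.
Leg 3: from (5.632°, 103.001°), δ = 3633.9/6378.137 = 0.569743 rad, θ = 192.4° → φ = -26.209°, λ = 95.584°.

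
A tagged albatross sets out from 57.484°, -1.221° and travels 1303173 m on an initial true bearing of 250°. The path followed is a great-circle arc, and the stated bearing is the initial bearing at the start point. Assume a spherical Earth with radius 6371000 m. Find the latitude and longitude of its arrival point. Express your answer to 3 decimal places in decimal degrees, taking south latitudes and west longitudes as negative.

The arc subtends δ = 1303173/6371000 = 0.204548 rad at the centre.
Converting: φ₁ = 1.003285 rad, θ = 4.363323 rad.
Applying the spherical law of cosines for sides, sin φ₂ = sin φ₁ cos δ + cos φ₁ sin δ cos θ = 0.788318, so φ₂ = 52.029°.
Δλ = atan2( sin θ sin δ cos φ₁ , cos δ − sin φ₁ sin φ₂ ) = atan2(-0.102602, 0.314410) = -0.315435 rad = -18.073°.
Hence λ₂ = -1.221° + -18.073° = -19.294°.

latitude 52.029°, longitude -19.294°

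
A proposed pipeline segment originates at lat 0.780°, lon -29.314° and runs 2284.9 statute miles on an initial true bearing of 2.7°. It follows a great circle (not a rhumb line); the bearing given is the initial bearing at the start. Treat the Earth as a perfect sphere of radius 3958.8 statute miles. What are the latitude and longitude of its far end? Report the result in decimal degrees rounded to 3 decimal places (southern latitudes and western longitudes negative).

Central angle δ = d/R = 0.577170 rad.
With φ₁ = 0.780° = 0.013614 rad and θ = 2.7° = 0.047124 rad:
Applying the spherical law of cosines for sides, sin φ₂ = sin φ₁ cos δ + cos φ₁ sin δ cos θ = 0.556406, so φ₂ = 33.808°.
For the longitude increment, Δλ = atan2( sin θ sin δ cos φ₁, cos δ − sin φ₁ sin φ₂ ) = atan2(0.025701, 0.830436) = 1.773°.
Hence λ₂ = -29.314° + 1.773° = -27.541°.

latitude 33.808°, longitude -27.541°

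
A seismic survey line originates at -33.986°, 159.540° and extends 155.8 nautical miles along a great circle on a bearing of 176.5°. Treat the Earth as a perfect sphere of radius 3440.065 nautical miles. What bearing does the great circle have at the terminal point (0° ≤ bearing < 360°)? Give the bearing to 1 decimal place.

final bearing 176.4°

Angular distance δ = d/R = 155.8 / 3440.065 = 0.045290 rad.
With φ₁ = -33.986° = -0.593168 rad and θ = 176.5° = 3.080506 rad:
Destination latitude: φ₂ = arcsin( sin φ₁ cos δ + cos φ₁ sin δ cos θ ) = arcsin(-0.595887) = -36.576°.
Δλ = atan2( sin θ sin δ cos φ₁ , cos δ − sin φ₁ sin φ₂ ) = atan2(0.002292, 0.665879) = 0.003442 rad = 0.197°.
λ₂ = λ₁ + Δλ = 159.737°.
The forward bearing on arrival equals the back-azimuth from the destination plus 180°.
Back-azimuth from P₂ (-36.6°, 159.7°) to P₁ (-34.0°, 159.5°), with Δλ' = λ₁ − λ₂ = -0.2°: atan2( sin Δλ' cos φ₁ , cos φ₂ sin φ₁ − sin φ₂ cos φ₁ cos Δλ' ) = 356.4°.
Final bearing = (356.4° + 180°) mod 360° = 176.4°.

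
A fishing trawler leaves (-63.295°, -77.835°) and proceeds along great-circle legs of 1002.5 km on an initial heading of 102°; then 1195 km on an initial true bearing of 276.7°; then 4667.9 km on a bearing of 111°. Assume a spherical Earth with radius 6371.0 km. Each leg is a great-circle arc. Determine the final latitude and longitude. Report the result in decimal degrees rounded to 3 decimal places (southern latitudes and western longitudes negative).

latitude -49.946°, longitude -3.732°

Apply the spherical direct solution leg by leg, carrying full precision between legs.
Leg 1: from (-63.295°, -77.835°), δ = 1002.5/6371 = 0.157354 rad, θ = 102° → φ = -63.758°, λ = -57.552°.
Leg 2: from (-63.758°, -57.552°), δ = 1195/6371 = 0.187569 rad, θ = 276.7° → φ = -60.643°, λ = -79.747°.
Leg 3: from (-60.643°, -79.747°), δ = 4667.9/6371 = 0.732679 rad, θ = 111° → φ = -49.946°, λ = -3.732°.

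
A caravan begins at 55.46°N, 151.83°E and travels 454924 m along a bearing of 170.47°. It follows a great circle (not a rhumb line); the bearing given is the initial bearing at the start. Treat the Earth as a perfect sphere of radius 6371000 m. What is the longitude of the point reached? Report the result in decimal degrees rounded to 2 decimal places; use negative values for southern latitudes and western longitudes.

δ = 454924/6371000 = 0.071405 rad (4.0912°).
Start latitude φ₁ = 0.967960 rad; initial bearing θ = 2.975263 rad.
Destination latitude: φ₂ = arcsin( sin φ₁ cos δ + cos φ₁ sin δ cos θ ) = arcsin(0.781739) = 51.42°.
For the longitude increment, Δλ = atan2( sin θ sin δ cos φ₁, cos δ − sin φ₁ sin φ₂ ) = atan2(0.006697, 0.353510) = 1.09°.
λ₂ = λ₁ + Δλ = 152.92°.

longitude 152.92°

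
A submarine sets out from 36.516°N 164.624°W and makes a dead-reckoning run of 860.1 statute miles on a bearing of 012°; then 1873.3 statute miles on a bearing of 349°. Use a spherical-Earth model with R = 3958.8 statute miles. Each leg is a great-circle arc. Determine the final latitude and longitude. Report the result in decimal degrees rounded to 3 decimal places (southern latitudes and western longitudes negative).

Apply the spherical direct solution leg by leg, carrying full precision between legs.
Leg 1: from (36.516°, -164.624°), δ = 860.1/3958.8 = 0.217263 rad, θ = 12° → φ = 48.635°, λ = -160.735°.
Leg 2: from (48.635°, -160.735°), δ = 1873.3/3958.8 = 0.473199 rad, θ = 349° → φ = 74.512°, λ = -179.740°.

latitude 74.512°, longitude -179.740°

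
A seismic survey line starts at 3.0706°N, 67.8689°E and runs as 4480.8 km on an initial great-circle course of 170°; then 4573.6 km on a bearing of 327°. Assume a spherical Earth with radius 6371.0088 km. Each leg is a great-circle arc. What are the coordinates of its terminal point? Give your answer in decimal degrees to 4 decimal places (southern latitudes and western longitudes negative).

latitude -0.2832°, longitude 54.9089°

Apply the spherical direct solution leg by leg, carrying full precision between legs.
Leg 1: from (3.0706°, 67.8689°), δ = 4480.8/6371.0088 = 0.703311 rad, θ = 170° → φ = -36.5234°, λ = 75.9024°.
Leg 2: from (-36.5234°, 75.9024°), δ = 4573.6/6371.0088 = 0.717877 rad, θ = 327° → φ = -0.2832°, λ = 54.9089°.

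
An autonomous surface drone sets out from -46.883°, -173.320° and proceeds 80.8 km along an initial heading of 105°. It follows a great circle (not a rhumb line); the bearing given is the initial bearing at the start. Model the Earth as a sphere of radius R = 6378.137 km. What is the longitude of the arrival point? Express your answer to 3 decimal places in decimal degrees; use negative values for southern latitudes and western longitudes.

longitude -172.291°

δ = 80.8/6378.137 = 0.012668 rad (0.7258°).
Start latitude φ₁ = -0.818263 rad; initial bearing θ = 1.832596 rad.
sin φ₂ = sin φ₁ cos δ + cos φ₁ sin δ cos θ = (-0.729960)(0.999920) + (0.683490)(0.012668)(-0.258819) = -0.732142
φ₂ = asin(-0.732142) = -0.821461 rad = -47.066°.
Then Δλ = atan2(0.008363, 0.465486) = 0.017965 rad, from sin θ sin δ cos φ₁ over cos δ − sin φ₁ sin φ₂.
λ₂ = λ₁ + Δλ = -172.291°.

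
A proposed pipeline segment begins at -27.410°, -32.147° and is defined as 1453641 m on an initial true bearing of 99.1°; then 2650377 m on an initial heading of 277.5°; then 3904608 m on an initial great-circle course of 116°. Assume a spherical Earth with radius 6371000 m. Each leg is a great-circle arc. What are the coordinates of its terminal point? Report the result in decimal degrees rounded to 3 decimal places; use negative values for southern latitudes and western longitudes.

Apply the spherical direct solution leg by leg, carrying full precision between legs.
Leg 1: from (-27.410°, -32.147°), δ = 1453641/6371000 = 0.228165 rad, θ = 99.1° → φ = -28.697°, λ = -17.396°.
Leg 2: from (-28.697°, -17.396°), δ = 2650377/6371000 = 0.416006 rad, θ = 277.5° → φ = -23.139°, λ = -43.226°.
Leg 3: from (-23.139°, -43.226°), δ = 3904608/6371000 = 0.612872 rad, θ = 116° → φ = -33.595°, λ = -4.861°.

latitude -33.595°, longitude -4.861°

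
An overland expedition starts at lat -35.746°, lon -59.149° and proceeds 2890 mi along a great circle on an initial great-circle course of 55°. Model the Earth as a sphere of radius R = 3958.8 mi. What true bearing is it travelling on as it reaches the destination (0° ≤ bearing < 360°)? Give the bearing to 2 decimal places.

final bearing 42.07°

Angular distance δ = d/R = 2890 / 3958.8 = 0.730019 rad.
Start latitude φ₁ = -0.623885 rad; initial bearing θ = 0.959931 rad.
Destination latitude: φ₂ = arcsin( sin φ₁ cos δ + cos φ₁ sin δ cos θ ) = arcsin(-0.124868) = -7.173°.
Δλ = atan2( sin θ sin δ cos φ₁ , cos δ − sin φ₁ sin φ₂ ) = atan2(0.443368, 0.672214) = 0.583069 rad = 33.407°.
λ₂ = λ₁ + Δλ = -25.742°.
The forward bearing on arrival equals the back-azimuth from the destination plus 180°.
Back-azimuth from P₂ (-7.17°, -25.74°) to P₁ (-35.75°, -59.15°), with Δλ' = λ₁ − λ₂ = -33.41°: atan2( sin Δλ' cos φ₁ , cos φ₂ sin φ₁ − sin φ₂ cos φ₁ cos Δλ' ) = 222.07°.
Final bearing = (222.07° + 180°) mod 360° = 42.07°.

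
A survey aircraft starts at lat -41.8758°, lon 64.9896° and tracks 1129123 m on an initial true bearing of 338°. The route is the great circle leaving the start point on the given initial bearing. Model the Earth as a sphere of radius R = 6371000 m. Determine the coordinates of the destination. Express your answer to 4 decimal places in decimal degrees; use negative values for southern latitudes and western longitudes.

latitude -32.3675°, longitude 60.5049°

δ = 1129123/6371000 = 0.177229 rad (10.1544°).
Converting: φ₁ = -0.730871 rad, θ = 5.899213 rad.
Destination latitude: φ₂ = arcsin( sin φ₁ cos δ + cos φ₁ sin δ cos θ ) = arcsin(-0.535348) = -32.3675°.
Then Δλ = atan2(-0.049176, 0.626982) = -0.078273 rad, from sin θ sin δ cos φ₁ over cos δ − sin φ₁ sin φ₂.
λ₂ = 64.9896° + -4.4847° = 60.5049°.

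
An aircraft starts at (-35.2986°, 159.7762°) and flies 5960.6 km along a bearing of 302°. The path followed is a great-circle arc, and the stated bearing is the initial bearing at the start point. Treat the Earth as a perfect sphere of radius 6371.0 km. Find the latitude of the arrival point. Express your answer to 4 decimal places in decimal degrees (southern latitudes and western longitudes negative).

δ = 5960.6/6371 = 0.935583 rad (53.6050°).
Start latitude φ₁ = -0.616077 rad; initial bearing θ = 5.270894 rad.
Applying the spherical law of cosines for sides, sin φ₂ = sin φ₁ cos δ + cos φ₁ sin δ cos θ = 0.005275, so φ₂ = 0.3022°.
Then Δλ = atan2(-0.557131, 0.596397) = -0.751372 rad, from sin θ sin δ cos φ₁ over cos δ − sin φ₁ sin φ₂.
λ₂ = 159.7762° + -43.0504° = 116.7258°.

latitude 0.3022°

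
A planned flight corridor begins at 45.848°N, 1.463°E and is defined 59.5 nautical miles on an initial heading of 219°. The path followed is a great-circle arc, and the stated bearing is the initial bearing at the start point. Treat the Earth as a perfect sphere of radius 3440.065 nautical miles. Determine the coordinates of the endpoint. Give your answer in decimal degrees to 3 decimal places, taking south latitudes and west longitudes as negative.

latitude 45.074°, longitude 0.580°

Central angle δ = d/R = 0.017296 rad.
With φ₁ = 45.848° = 0.800199 rad and θ = 219° = 3.822271 rad:
Applying the spherical law of cosines for sides, sin φ₂ = sin φ₁ cos δ + cos φ₁ sin δ cos θ = 0.708025, so φ₂ = 45.074°.
Then Δλ = atan2(-0.007582, 0.491847) = -0.015413 rad, from sin θ sin δ cos φ₁ over cos δ − sin φ₁ sin φ₂.
λ₂ = λ₁ + Δλ = 0.580°.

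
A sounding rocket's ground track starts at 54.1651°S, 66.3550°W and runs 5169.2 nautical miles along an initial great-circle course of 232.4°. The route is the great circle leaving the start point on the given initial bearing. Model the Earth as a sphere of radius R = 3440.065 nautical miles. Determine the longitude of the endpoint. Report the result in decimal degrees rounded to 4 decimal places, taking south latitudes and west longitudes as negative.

longitude 173.7938°

δ = 5169.2/3440.065 = 1.502646 rad (86.0953°).
Start latitude φ₁ = -0.945359 rad; initial bearing θ = 4.056145 rad.
Destination latitude: φ₂ = arcsin( sin φ₁ cos δ + cos φ₁ sin δ cos θ ) = arcsin(-0.411588) = -24.3047°.
Then Δλ = atan2(-0.462770, -0.265580) = -2.091797 rad, from sin θ sin δ cos φ₁ over cos δ − sin φ₁ sin φ₂.
λ₂ = -66.3550° + -119.8512° = -186.2062°, normalized to (−180°, 180°] → 173.7938°.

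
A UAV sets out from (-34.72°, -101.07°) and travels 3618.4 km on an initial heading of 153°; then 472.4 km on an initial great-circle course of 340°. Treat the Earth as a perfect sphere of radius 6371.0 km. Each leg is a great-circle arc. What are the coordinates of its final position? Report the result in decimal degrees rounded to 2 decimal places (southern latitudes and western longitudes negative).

Apply the spherical direct solution leg by leg, carrying full precision between legs.
Leg 1: from (-34.72°, -101.07°), δ = 3618.4/6371 = 0.567949 rad, θ = 153° → φ = -60.94°, λ = -70.89°.
Leg 2: from (-60.94°, -70.89°), δ = 472.4/6371 = 0.074148 rad, θ = 340° → φ = -56.92°, λ = -73.55°.

latitude -56.92°, longitude -73.55°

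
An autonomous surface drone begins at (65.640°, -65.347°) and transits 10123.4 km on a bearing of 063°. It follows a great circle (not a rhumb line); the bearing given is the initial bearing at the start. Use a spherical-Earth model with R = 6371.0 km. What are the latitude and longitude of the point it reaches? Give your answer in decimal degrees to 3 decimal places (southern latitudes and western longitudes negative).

The arc subtends δ = 10123.4/6371 = 1.588981 rad at the centre.
Start latitude φ₁ = 1.145634 rad; initial bearing θ = 1.099557 rad.
Applying the spherical law of cosines for sides, sin φ₂ = sin φ₁ cos δ + cos φ₁ sin δ cos θ = 0.170661, so φ₂ = 9.826°.
Then Δλ = atan2(0.367451, -0.173651) = 2.012270 rad, from sin θ sin δ cos φ₁ over cos δ − sin φ₁ sin φ₂.
λ₂ = λ₁ + Δλ = 49.948°.

latitude 9.826°, longitude 49.948°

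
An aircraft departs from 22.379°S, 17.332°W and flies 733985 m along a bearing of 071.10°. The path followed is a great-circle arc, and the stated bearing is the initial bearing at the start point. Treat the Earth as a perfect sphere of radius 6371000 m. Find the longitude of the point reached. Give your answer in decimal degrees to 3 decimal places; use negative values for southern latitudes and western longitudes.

The arc subtends δ = 733985/6371000 = 0.115207 rad at the centre.
Start latitude φ₁ = -0.390587 rad; initial bearing θ = 1.240929 rad.
Destination latitude: φ₂ = arcsin( sin φ₁ cos δ + cos φ₁ sin δ cos θ ) = arcsin(-0.343777) = -20.107°.
Then Δλ = atan2(0.100564, 0.862484) = 0.116074 rad, from sin θ sin δ cos φ₁ over cos δ − sin φ₁ sin φ₂.
λ₂ = -17.332° + 6.651° = -10.681°.

longitude -10.681°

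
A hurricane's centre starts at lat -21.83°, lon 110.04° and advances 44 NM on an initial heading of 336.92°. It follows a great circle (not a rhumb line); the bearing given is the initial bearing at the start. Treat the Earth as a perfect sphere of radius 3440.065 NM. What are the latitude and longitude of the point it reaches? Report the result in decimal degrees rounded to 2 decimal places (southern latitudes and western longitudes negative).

latitude -21.16°, longitude 109.73°

Angular distance δ = d/R = 44 / 3440.065 = 0.012790 rad.
Converting: φ₁ = -0.381005 rad, θ = 5.880363 rad.
Applying the spherical law of cosines for sides, sin φ₂ = sin φ₁ cos δ + cos φ₁ sin δ cos θ = -0.360901, so φ₂ = -21.16°.
Δλ = atan2( sin θ sin δ cos φ₁ , cos δ − sin φ₁ sin φ₂ ) = atan2(-0.004654, 0.865716) = -0.005376 rad = -0.31°.
λ₂ = 110.04° + -0.31° = 109.73°.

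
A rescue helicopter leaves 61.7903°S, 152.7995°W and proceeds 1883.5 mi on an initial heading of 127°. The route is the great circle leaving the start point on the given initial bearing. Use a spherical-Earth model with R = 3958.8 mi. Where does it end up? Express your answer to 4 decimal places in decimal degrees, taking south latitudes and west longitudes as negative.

Central angle δ = d/R = 0.475775 rad.
Converting: φ₁ = -1.078444 rad, θ = 2.216568 rad.
Destination latitude: φ₂ = arcsin( sin φ₁ cos δ + cos φ₁ sin δ cos θ ) = arcsin(-0.913652) = -66.0150°.
Then Δλ = atan2(0.172912, 0.083807) = 1.119483 rad, from sin θ sin δ cos φ₁ over cos δ − sin φ₁ sin φ₂.
Hence λ₂ = -152.7995° + 64.1416° = -88.6579°.

latitude -66.0150°, longitude -88.6579°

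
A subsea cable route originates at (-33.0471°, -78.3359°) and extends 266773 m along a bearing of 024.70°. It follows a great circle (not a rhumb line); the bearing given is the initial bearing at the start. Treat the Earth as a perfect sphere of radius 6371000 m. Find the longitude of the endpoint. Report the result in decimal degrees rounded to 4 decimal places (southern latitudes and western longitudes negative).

longitude -77.1683°

Angular distance δ = d/R = 266773 / 6371000 = 0.041873 rad.
With φ₁ = -33.0471° = -0.576781 rad and θ = 24.7° = 0.431096 rad:
Applying the spherical law of cosines for sides, sin φ₂ = sin φ₁ cos δ + cos φ₁ sin δ cos θ = -0.512972, so φ₂ = -30.8620°.
For the longitude increment, Δλ = atan2( sin θ sin δ cos φ₁, cos δ − sin φ₁ sin φ₂ ) = atan2(0.014662, 0.719385) = 1.1676°.
λ₂ = -78.3359° + 1.1676° = -77.1683°.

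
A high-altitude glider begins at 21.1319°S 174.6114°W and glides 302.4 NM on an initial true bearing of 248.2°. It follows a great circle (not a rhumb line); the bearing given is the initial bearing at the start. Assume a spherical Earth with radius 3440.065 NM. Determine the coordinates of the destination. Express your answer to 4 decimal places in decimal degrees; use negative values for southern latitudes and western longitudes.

The arc subtends δ = 302.4/3440.065 = 0.087905 rad at the centre.
With φ₁ = -21.1319° = -0.368821 rad and θ = 248.2° = 4.331907 rad:
sin φ₂ = sin φ₁ cos δ + cos φ₁ sin δ cos θ = (-0.360516)(0.996139) + (0.932753)(0.087792)(-0.371368) = -0.389535
φ₂ = asin(-0.389535) = -0.400127 rad = -22.9256°.
Then Δλ = atan2(-0.076032, 0.855705) = -0.088621 rad, from sin θ sin δ cos φ₁ over cos δ − sin φ₁ sin φ₂.
λ₂ = -174.6114° + -5.0776° = -179.6890°.

latitude -22.9256°, longitude -179.6890°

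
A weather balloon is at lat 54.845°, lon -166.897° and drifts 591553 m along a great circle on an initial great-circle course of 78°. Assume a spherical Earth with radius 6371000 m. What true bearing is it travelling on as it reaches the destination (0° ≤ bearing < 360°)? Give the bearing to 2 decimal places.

final bearing 85.59°

Angular distance δ = d/R = 591553 / 6371000 = 0.092851 rad.
With φ₁ = 54.845° = 0.957226 rad and θ = 78° = 1.361357 rad:
Destination latitude: φ₂ = arcsin( sin φ₁ cos δ + cos φ₁ sin δ cos θ ) = arcsin(0.825175) = 55.606°.
For the longitude increment, Δλ = atan2( sin θ sin δ cos φ₁, cos δ − sin φ₁ sin φ₂ ) = atan2(0.052219, 0.321031) = 9.239°.
λ₂ = -166.897° + 9.239° = -157.658°.
The forward bearing on arrival equals the back-azimuth from the destination plus 180°.
Back-azimuth from P₂ (55.61°, -157.66°) to P₁ (54.84°, -166.90°), with Δλ' = λ₁ − λ₂ = -9.24°: atan2( sin Δλ' cos φ₁ , cos φ₂ sin φ₁ − sin φ₂ cos φ₁ cos Δλ' ) = 265.59°.
Final bearing = (265.59° + 180°) mod 360° = 85.59°.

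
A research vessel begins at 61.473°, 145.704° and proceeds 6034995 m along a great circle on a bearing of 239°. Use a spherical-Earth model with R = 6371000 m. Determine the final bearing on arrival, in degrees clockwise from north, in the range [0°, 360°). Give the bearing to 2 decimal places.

δ = 6034995/6371000 = 0.947260 rad (54.2740°).
Start latitude φ₁ = 1.072906 rad; initial bearing θ = 4.171337 rad.
Applying the spherical law of cosines for sides, sin φ₂ = sin φ₁ cos δ + cos φ₁ sin δ cos θ = 0.313337, so φ₂ = 18.260°.
Then Δλ = atan2(-0.332326, 0.308614) = -0.822376 rad, from sin θ sin δ cos φ₁ over cos δ − sin φ₁ sin φ₂.
λ₂ = 145.704° + -47.119° = 98.585°.
The forward bearing on arrival equals the back-azimuth from the destination plus 180°.
Back-azimuth from P₂ (18.26°, 98.59°) to P₁ (61.47°, 145.70°), with Δλ' = λ₁ − λ₂ = 47.12°: atan2( sin Δλ' cos φ₁ , cos φ₂ sin φ₁ − sin φ₂ cos φ₁ cos Δλ' ) = 25.54°.
Final bearing = (25.54° + 180°) mod 360° = 205.54°.

final bearing 205.54°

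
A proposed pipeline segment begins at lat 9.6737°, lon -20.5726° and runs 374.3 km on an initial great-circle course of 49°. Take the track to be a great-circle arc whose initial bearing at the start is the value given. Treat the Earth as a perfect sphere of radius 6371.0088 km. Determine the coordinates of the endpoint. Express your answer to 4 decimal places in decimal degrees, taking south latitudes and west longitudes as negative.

Central angle δ = d/R = 0.058751 rad.
Converting: φ₁ = 0.168838 rad, θ = 0.855211 rad.
Destination latitude: φ₂ = arcsin( sin φ₁ cos δ + cos φ₁ sin δ cos θ ) = arcsin(0.205721) = 11.8717°.
Then Δλ = atan2(0.043684, 0.963706) = 0.045298 rad, from sin θ sin δ cos φ₁ over cos δ − sin φ₁ sin φ₂.
Hence λ₂ = -20.5726° + 2.5954° = -17.9772°.

latitude 11.8717°, longitude -17.9772°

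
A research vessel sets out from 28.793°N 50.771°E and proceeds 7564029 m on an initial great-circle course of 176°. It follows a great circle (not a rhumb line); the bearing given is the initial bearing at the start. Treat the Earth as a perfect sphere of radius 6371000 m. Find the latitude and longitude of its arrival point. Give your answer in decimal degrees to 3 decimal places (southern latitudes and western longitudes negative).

latitude -39.086°, longitude 55.552°

Central angle δ = d/R = 1.187259 rad.
Start latitude φ₁ = 0.502533 rad; initial bearing θ = 3.071779 rad.
Destination latitude: φ₂ = arcsin( sin φ₁ cos δ + cos φ₁ sin δ cos θ ) = arcsin(-0.630482) = -39.086°.
Then Δλ = atan2(0.056691, 0.677872) = 0.083436 rad, from sin θ sin δ cos φ₁ over cos δ − sin φ₁ sin φ₂.
λ₂ = λ₁ + Δλ = 55.552°.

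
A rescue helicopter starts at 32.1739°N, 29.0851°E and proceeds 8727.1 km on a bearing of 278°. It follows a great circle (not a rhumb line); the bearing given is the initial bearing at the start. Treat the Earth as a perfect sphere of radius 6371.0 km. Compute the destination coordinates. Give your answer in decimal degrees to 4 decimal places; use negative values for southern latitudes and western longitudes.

latitude 12.8107°, longitude -55.2439°

δ = 8727.1/6371 = 1.369816 rad (78.4847°).
Converting: φ₁ = 0.561540 rad, θ = 4.852015 rad.
Destination latitude: φ₂ = arcsin( sin φ₁ cos δ + cos φ₁ sin δ cos θ ) = arcsin(0.221731) = 12.8107°.
For the longitude increment, Δλ = atan2( sin θ sin δ cos φ₁, cos δ − sin φ₁ sin φ₂ ) = atan2(-0.821327, 0.081560) = -84.3290°.
λ₂ = λ₁ + Δλ = -55.2439°.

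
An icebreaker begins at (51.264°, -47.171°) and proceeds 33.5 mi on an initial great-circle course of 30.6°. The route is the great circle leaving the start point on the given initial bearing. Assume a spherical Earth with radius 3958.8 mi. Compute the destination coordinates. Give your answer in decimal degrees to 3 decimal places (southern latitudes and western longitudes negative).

Angular distance δ = d/R = 33.5 / 3958.8 = 0.008462 rad.
Start latitude φ₁ = 0.894726 rad; initial bearing θ = 0.534071 rad.
sin φ₂ = sin φ₁ cos δ + cos φ₁ sin δ cos θ = (0.780037)(0.999964) + (0.625733)(0.008462)(0.860742) = 0.784567
φ₂ = asin(0.784567) = 0.901998 rad = 51.681°.
Δλ = atan2( sin θ sin δ cos φ₁ , cos δ − sin φ₁ sin φ₂ ) = atan2(0.002695, 0.387973) = 0.006947 rad = 0.398°.
Hence λ₂ = -47.171° + 0.398° = -46.773°.

latitude 51.681°, longitude -46.773°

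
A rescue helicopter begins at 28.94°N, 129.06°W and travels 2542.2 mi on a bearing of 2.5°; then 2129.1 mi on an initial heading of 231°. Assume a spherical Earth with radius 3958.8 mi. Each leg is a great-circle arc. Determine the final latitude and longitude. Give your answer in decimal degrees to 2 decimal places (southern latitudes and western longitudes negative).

latitude 40.52°, longitude -157.00°

Apply the spherical direct solution leg by leg, carrying full precision between legs.
Leg 1: from (28.94°, -129.06°), δ = 2542.2/3958.8 = 0.642164 rad, θ = 2.5° → φ = 65.66°, λ = -125.43°.
Leg 2: from (65.66°, -125.43°), δ = 2129.1/3958.8 = 0.537814 rad, θ = 231° → φ = 40.52°, λ = -157.00°.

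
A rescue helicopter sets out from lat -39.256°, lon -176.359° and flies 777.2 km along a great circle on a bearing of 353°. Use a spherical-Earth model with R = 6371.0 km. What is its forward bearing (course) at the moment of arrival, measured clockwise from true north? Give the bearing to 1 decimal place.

Angular distance δ = d/R = 777.2 / 6371 = 0.121990 rad.
Start latitude φ₁ = -0.685146 rad; initial bearing θ = 6.161012 rad.
Destination latitude: φ₂ = arcsin( sin φ₁ cos δ + cos φ₁ sin δ cos θ ) = arcsin(-0.534560) = -32.314°.
Then Δλ = atan2(-0.011483, 0.654306) = -0.017549 rad, from sin θ sin δ cos φ₁ over cos δ − sin φ₁ sin φ₂.
λ₂ = -176.359° + -1.005° = -177.364°.
The forward bearing on arrival equals the back-azimuth from the destination plus 180°.
Back-azimuth from P₂ (-32.3°, -177.4°) to P₁ (-39.3°, -176.4°), with Δλ' = λ₁ − λ₂ = 1.0°: atan2( sin Δλ' cos φ₁ , cos φ₂ sin φ₁ − sin φ₂ cos φ₁ cos Δλ' ) = 173.6°.
Final bearing = (173.6° + 180°) mod 360° = 353.6°.

final bearing 353.6°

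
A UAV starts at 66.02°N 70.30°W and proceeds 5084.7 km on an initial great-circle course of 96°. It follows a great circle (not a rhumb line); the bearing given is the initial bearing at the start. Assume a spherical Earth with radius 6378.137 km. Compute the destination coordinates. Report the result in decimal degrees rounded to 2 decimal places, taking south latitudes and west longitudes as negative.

The arc subtends δ = 5084.7/6378.137 = 0.797208 rad at the centre.
With φ₁ = 66.02° = 1.152266 rad and θ = 96° = 1.675516 rad:
Destination latitude: φ₂ = arcsin( sin φ₁ cos δ + cos φ₁ sin δ cos θ ) = arcsin(0.608008) = 37.45°.
For the longitude increment, Δλ = atan2( sin θ sin δ cos φ₁, cos δ − sin φ₁ sin φ₂ ) = atan2(0.289162, 0.143178) = 63.66°.
λ₂ = -70.30° + 63.66° = -6.64°.

latitude 37.45°, longitude -6.64°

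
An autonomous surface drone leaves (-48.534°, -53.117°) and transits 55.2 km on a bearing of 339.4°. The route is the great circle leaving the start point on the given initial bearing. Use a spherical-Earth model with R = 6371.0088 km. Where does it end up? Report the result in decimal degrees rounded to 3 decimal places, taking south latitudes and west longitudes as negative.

δ = 55.2/6371.0088 = 0.008664 rad (0.4964°).
Converting: φ₁ = -0.847078 rad, θ = 5.923647 rad.
sin φ₂ = sin φ₁ cos δ + cos φ₁ sin δ cos θ = (-0.749349)(0.999962) + (0.662175)(0.008664)(0.936060) = -0.743950
φ₂ = asin(-0.743950) = -0.838963 rad = -48.069°.
For the longitude increment, Δλ = atan2( sin θ sin δ cos φ₁, cos δ − sin φ₁ sin φ₂ ) = atan2(-0.002019, 0.442484) = -0.261°.
λ₂ = -53.117° + -0.261° = -53.378°.

latitude -48.069°, longitude -53.378°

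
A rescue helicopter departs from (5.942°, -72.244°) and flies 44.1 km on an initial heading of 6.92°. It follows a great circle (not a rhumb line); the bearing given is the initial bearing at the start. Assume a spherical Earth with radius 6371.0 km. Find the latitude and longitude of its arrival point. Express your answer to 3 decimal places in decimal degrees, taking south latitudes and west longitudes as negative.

latitude 6.336°, longitude -72.196°

Angular distance δ = d/R = 44.1 / 6371 = 0.006922 rad.
Converting: φ₁ = 0.103707 rad, θ = 0.120777 rad.
sin φ₂ = sin φ₁ cos δ + cos φ₁ sin δ cos θ = (0.103522)(0.999976) + (0.994627)(0.006922)(0.992715) = 0.110354
φ₂ = asin(0.110354) = 0.110579 rad = 6.336°.
For the longitude increment, Δλ = atan2( sin θ sin δ cos φ₁, cos δ − sin φ₁ sin φ₂ ) = atan2(0.000829, 0.988552) = 0.048°.
λ₂ = λ₁ + Δλ = -72.196°.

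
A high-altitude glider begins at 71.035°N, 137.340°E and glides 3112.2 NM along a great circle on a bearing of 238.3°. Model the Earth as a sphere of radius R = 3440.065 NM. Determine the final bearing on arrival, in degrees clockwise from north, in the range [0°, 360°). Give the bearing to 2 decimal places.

The arc subtends δ = 3112.2/3440.065 = 0.904692 rad at the centre.
Converting: φ₁ = 1.239795 rad, θ = 4.159120 rad.
sin φ₂ = sin φ₁ cos δ + cos φ₁ sin δ cos θ = (0.945717)(0.617928) + (0.324991)(0.786235)(-0.525472) = 0.450117
φ₂ = asin(0.450117) = 0.466896 rad = 26.751°.
For the longitude increment, Δλ = atan2( sin θ sin δ cos φ₁, cos δ − sin φ₁ sin φ₂ ) = atan2(-0.217398, 0.192244) = -48.514°.
λ₂ = λ₁ + Δλ = 88.826°.
The forward bearing on arrival equals the back-azimuth from the destination plus 180°.
Back-azimuth from P₂ (26.75°, 88.83°) to P₁ (71.03°, 137.34°), with Δλ' = λ₁ − λ₂ = 48.51°: atan2( sin Δλ' cos φ₁ , cos φ₂ sin φ₁ − sin φ₂ cos φ₁ cos Δλ' ) = 18.04°.
Final bearing = (18.04° + 180°) mod 360° = 198.04°.

final bearing 198.04°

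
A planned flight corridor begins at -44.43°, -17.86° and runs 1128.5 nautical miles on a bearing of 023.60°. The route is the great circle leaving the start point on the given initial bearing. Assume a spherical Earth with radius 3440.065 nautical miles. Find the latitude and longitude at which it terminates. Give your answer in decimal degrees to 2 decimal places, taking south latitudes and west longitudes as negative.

Angular distance δ = d/R = 1128.5 / 3440.065 = 0.328046 rad.
Start latitude φ₁ = -0.775450 rad; initial bearing θ = 0.411898 rad.
Destination latitude: φ₂ = arcsin( sin φ₁ cos δ + cos φ₁ sin δ cos θ ) = arcsin(-0.451870) = -26.86°.
Then Δλ = atan2(0.092113, 0.630348) = 0.145103 rad, from sin θ sin δ cos φ₁ over cos δ − sin φ₁ sin φ₂.
Hence λ₂ = -17.86° + 8.31° = -9.55°.

latitude -26.86°, longitude -9.55°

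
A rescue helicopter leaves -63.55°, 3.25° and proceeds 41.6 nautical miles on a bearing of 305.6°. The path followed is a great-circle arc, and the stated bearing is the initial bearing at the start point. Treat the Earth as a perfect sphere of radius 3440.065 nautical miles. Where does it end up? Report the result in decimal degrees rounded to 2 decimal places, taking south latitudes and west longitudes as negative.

δ = 41.6/3440.065 = 0.012093 rad (0.6929°).
Start latitude φ₁ = -1.109157 rad; initial bearing θ = 5.333726 rad.
sin φ₂ = sin φ₁ cos δ + cos φ₁ sin δ cos θ = (-0.895323)(0.999927) + (0.445417)(0.012093)(0.582123) = -0.892123
φ₂ = asin(-0.892123) = -1.102022 rad = -63.14°.
Δλ = atan2( sin θ sin δ cos φ₁ , cos δ − sin φ₁ sin φ₂ ) = atan2(-0.004380, 0.201189) = -0.021765 rad = -1.25°.
λ₂ = λ₁ + Δλ = 2.00°.

latitude -63.14°, longitude 2.00°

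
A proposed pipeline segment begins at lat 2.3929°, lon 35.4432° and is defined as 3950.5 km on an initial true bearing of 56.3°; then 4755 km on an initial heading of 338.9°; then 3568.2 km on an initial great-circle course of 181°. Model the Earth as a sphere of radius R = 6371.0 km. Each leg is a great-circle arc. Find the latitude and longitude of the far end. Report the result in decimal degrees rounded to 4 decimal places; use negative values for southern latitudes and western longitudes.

latitude 26.4927°, longitude 38.0447°

Apply the spherical direct solution leg by leg, carrying full precision between legs.
Leg 1: from (2.3929°, 35.4432°), δ = 3950.5/6371 = 0.620075 rad, θ = 56.3° → φ = 20.8619°, λ = 66.5987°.
Leg 2: from (20.8619°, 66.5987°), δ = 4755/6371 = 0.746351 rad, θ = 338.9° → φ = 58.5796°, λ = 38.6382°.
Leg 3: from (58.5796°, 38.6382°), δ = 3568.2/6371 = 0.560069 rad, θ = 181° → φ = 26.4927°, λ = 38.0447°.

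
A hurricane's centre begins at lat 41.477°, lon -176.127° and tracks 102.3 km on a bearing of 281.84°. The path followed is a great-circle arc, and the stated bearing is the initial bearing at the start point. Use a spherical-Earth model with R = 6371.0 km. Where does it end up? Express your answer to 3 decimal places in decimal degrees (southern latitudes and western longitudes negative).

latitude 41.659°, longitude -177.332°

The arc subtends δ = 102.3/6371 = 0.016057 rad at the centre.
Converting: φ₁ = 0.723910 rad, θ = 4.919036 rad.
Destination latitude: φ₂ = arcsin( sin φ₁ cos δ + cos φ₁ sin δ cos θ ) = arcsin(0.664702) = 41.659°.
For the longitude increment, Δλ = atan2( sin θ sin δ cos φ₁, cos δ − sin φ₁ sin φ₂ ) = atan2(-0.011774, 0.559626) = -1.205°.
λ₂ = λ₁ + Δλ = -177.332°.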